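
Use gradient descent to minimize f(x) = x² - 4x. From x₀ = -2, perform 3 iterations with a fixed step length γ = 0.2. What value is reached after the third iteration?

f′(x) = 2x - 4
x₁ = -2 − 0.2·(-8) = -0.4
x₂ = -0.4 − 0.2·(-4.8) = 0.56
x₃ = 0.56 − 0.2·(-2.88) = 1.136

1.136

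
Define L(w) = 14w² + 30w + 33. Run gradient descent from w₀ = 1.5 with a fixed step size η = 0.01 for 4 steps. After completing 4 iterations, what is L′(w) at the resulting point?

19.34917632

L′(w) = 28w + 30
Step 1: L′(1.5) = 72; w₁ = 1.5 − 0.01·72 = 0.78
Step 2: L′(0.78) = 51.84; w₂ = 0.78 − 0.01·51.84 = 0.2616
Step 3: L′(0.2616) = 37.3248; w₃ = 0.2616 − 0.01·37.3248 = -0.111648
Step 4: L′(-0.111648) = 26.873856; w₄ = -0.111648 − 0.01·26.873856 = -0.38038656
L′(w) at (-0.38038656) = 19.34917632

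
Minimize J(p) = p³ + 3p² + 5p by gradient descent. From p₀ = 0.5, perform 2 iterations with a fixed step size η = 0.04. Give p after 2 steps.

J′(p) = 3p² + 6p + 5
Step 1: J′(0.5) = 8.75; p₁ = 0.5 − 0.04·8.75 = 0.15
Step 2: J′(0.15) = 5.9675; p₂ = 0.15 − 0.04·5.9675 = -0.0887

-0.0887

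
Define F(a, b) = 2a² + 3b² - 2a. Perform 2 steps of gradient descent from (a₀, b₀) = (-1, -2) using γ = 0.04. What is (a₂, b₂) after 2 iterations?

∇F = (4a - 2, 6b)
(a₁, b₁) = (-1, -2) − 0.04·(-6, -12) = (-0.76, -1.52)
(a₂, b₂) = (-0.76, -1.52) − 0.04·(-5.04, -9.12) = (-0.5584, -1.1552)

(-0.5584, -1.1552)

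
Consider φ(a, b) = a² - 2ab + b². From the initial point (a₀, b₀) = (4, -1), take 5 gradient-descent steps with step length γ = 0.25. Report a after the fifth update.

∇φ = (2a - 2b, -2a + 2b)
Step 1: at (4, -1), ∇φ = (10, -10) → (4, -1) − 0.25·(10, -10) = (1.5, 1.5)
Step 2: at (1.5, 1.5), ∇φ = (0, 0) → (1.5, 1.5) − 0.25·(0, 0) = (1.5, 1.5)
Step 3: at (1.5, 1.5), ∇φ = (0, 0) → (1.5, 1.5) − 0.25·(0, 0) = (1.5, 1.5)
Step 4: at (1.5, 1.5), ∇φ = (0, 0) → (1.5, 1.5) − 0.25·(0, 0) = (1.5, 1.5)
Step 5: at (1.5, 1.5), ∇φ = (0, 0) → (1.5, 1.5) − 0.25·(0, 0) = (1.5, 1.5)
a = 1.5

1.5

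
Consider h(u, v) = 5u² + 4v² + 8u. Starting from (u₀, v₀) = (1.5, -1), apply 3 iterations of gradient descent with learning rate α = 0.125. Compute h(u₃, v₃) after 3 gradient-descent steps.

-3.19354248046875

∇h = (10u + 8, 8v)
Step 1: at (1.5, -1), ∇h = (23, -8) → (1.5, -1) − 0.125·(23, -8) = (-1.375, 0)
Step 2: at (-1.375, 0), ∇h = (-5.75, 0) → (-1.375, 0) − 0.125·(-5.75, 0) = (-0.65625, 0)
Step 3: at (-0.65625, 0), ∇h = (1.4375, 0) → (-0.65625, 0) − 0.125·(1.4375, 0) = (-0.8359375, 0)
h(-0.8359375, 0) = -3.19354248046875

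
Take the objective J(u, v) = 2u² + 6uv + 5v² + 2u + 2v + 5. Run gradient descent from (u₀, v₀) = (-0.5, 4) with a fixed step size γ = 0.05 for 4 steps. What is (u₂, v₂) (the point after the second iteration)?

(-2.075, 1.435)

∇J = (4u + 6v + 2, 6u + 10v + 2)
(u₁, v₁) = (-0.5, 4) − 0.05·(24, 39) = (-1.7, 2.05)
(u₂, v₂) = (-1.7, 2.05) − 0.05·(7.5, 12.3) = (-2.075, 1.435)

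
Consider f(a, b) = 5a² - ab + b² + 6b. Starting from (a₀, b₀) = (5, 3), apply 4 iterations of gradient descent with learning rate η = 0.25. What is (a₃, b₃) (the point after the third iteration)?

(-16.296875, -0.171875)

∇f = (10a - b, -a + 2b + 6)
Step 1: at (5, 3), ∇f = (47, 7) → (5, 3) − 0.25·(47, 7) = (-6.75, 1.25)
Step 2: at (-6.75, 1.25), ∇f = (-68.75, 15.25) → (-6.75, 1.25) − 0.25·(-68.75, 15.25) = (10.4375, -2.5625)
Step 3: at (10.4375, -2.5625), ∇f = (106.9375, -9.5625) → (10.4375, -2.5625) − 0.25·(106.9375, -9.5625) = (-16.296875, -0.171875)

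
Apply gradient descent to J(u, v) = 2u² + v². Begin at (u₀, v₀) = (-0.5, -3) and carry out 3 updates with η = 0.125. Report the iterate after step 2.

∇J = (4u, 2v)
Step 1: at (-0.5, -3), ∇J = (-2, -6) → (-0.5, -3) − 0.125·(-2, -6) = (-0.25, -2.25)
Step 2: at (-0.25, -2.25), ∇J = (-1, -4.5) → (-0.25, -2.25) − 0.125·(-1, -4.5) = (-0.125, -1.6875)

(-0.125, -1.6875)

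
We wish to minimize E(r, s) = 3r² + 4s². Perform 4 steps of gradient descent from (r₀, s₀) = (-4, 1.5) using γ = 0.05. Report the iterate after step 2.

(-1.96, 0.54)

∇E = (6r, 8s)
(r₁, s₁) = (-4, 1.5) − 0.05·(-24, 12) = (-2.8, 0.9)
(r₂, s₂) = (-2.8, 0.9) − 0.05·(-16.8, 7.2) = (-1.96, 0.54)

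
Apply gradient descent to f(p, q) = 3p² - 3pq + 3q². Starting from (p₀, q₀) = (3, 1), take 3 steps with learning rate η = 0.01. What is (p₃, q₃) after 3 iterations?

∇f = (6p - 3q, -3p + 6q)
Step 1: at (3, 1), ∇f = (15, -3) → (3, 1) − 0.01·(15, -3) = (2.85, 1.03)
Step 2: at (2.85, 1.03), ∇f = (14.01, -2.37) → (2.85, 1.03) − 0.01·(14.01, -2.37) = (2.7099, 1.0537)
Step 3: at (2.7099, 1.0537), ∇f = (13.0983, -1.8075) → (2.7099, 1.0537) − 0.01·(13.0983, -1.8075) = (2.578917, 1.071775)

(2.578917, 1.071775)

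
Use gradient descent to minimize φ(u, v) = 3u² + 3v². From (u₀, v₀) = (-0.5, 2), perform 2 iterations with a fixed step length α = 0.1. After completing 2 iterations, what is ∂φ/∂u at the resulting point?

∇φ = (6u, 6v)
(u₁, v₁) = (-0.5, 2) − 0.1·(-3, 12) = (-0.2, 0.8)
(u₂, v₂) = (-0.2, 0.8) − 0.1·(-1.2, 4.8) = (-0.08, 0.32)
∂φ/∂u at (-0.08, 0.32) = -0.48

-0.48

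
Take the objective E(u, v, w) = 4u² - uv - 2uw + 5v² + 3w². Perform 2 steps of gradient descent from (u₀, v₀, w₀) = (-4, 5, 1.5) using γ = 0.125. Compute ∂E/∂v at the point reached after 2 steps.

6

∇E = (8u - v - 2w, -u + 10v, -2u + 6w)
(u₁, v₁, w₁) = (-4, 5, 1.5) − 0.125·(-40, 54, 17) = (1, -1.75, -0.625)
(u₂, v₂, w₂) = (1, -1.75, -0.625) − 0.125·(11, -18.5, -5.75) = (-0.375, 0.5625, 0.09375)
∂E/∂v at (-0.375, 0.5625, 0.09375) = 6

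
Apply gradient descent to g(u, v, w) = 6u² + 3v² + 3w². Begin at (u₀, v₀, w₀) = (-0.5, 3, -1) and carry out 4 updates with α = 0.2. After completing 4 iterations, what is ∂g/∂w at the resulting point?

-0.0096

∇g = (12u, 6v, 6w)
(u₁, v₁, w₁) = (-0.5, 3, -1) − 0.2·(-6, 18, -6) = (0.7, -0.6, 0.2)
(u₂, v₂, w₂) = (0.7, -0.6, 0.2) − 0.2·(8.4, -3.6, 1.2) = (-0.98, 0.12, -0.04)
(u₃, v₃, w₃) = (-0.98, 0.12, -0.04) − 0.2·(-11.76, 0.72, -0.24) = (1.372, -0.024, 0.008)
(u₄, v₄, w₄) = (1.372, -0.024, 0.008) − 0.2·(16.464, -0.144, 0.048) = (-1.9208, 0.0048, -0.0016)
∂g/∂w at (-1.9208, 0.0048, -0.0016) = -0.0096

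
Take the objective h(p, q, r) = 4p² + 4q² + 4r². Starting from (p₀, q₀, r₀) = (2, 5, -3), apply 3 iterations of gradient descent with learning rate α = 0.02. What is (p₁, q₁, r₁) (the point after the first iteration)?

∇h = (8p, 8q, 8r)
Step 1: at (2, 5, -3), ∇h = (16, 40, -24) → (2, 5, -3) − 0.02·(16, 40, -24) = (1.68, 4.2, -2.52)

(1.68, 4.2, -2.52)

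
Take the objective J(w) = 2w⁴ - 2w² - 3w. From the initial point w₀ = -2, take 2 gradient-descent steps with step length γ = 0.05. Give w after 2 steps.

J′(w) = 8w³ - 4w - 3
w₁ = -2 − 0.05·(-59) = 0.95
w₂ = 0.95 − 0.05·0.059 = 0.94705

0.94705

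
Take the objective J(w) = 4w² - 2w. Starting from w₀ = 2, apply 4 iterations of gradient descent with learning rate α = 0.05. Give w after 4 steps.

0.4768

J′(w) = 8w - 2
Step 1: J′(2) = 14; w₁ = 2 − 0.05·14 = 1.3
Step 2: J′(1.3) = 8.4; w₂ = 1.3 − 0.05·8.4 = 0.88
Step 3: J′(0.88) = 5.04; w₃ = 0.88 − 0.05·5.04 = 0.628
Step 4: J′(0.628) = 3.024; w₄ = 0.628 − 0.05·3.024 = 0.4768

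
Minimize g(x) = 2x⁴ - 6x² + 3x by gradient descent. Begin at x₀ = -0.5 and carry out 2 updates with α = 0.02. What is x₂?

g′(x) = 8x³ - 12x + 3
Step 1: g′(-0.5) = 8; x₁ = -0.5 − 0.02·8 = -0.66
Step 2: g′(-0.66) = 8.620032; x₂ = -0.66 − 0.02·8.620032 = -0.83240064

-0.83240064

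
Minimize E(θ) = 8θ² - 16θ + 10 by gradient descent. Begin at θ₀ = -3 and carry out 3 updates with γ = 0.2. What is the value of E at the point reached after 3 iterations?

E′(θ) = 16θ - 16
Step 1: E′(-3) = -64; θ₁ = -3 − 0.2·(-64) = 9.8
Step 2: E′(9.8) = 140.8; θ₂ = 9.8 − 0.2·140.8 = -18.36
Step 3: E′(-18.36) = -309.76; θ₃ = -18.36 − 0.2·(-309.76) = 43.592
E(43.592) = 14514.627712

14514.627712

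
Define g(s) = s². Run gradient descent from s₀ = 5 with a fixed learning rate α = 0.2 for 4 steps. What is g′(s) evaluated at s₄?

1.296

g′(s) = 2s
Step 1: g′(5) = 10; s₁ = 5 − 0.2·10 = 3
Step 2: g′(3) = 6; s₂ = 3 − 0.2·6 = 1.8
Step 3: g′(1.8) = 3.6; s₃ = 1.8 − 0.2·3.6 = 1.08
Step 4: g′(1.08) = 2.16; s₄ = 1.08 − 0.2·2.16 = 0.648
g′(s) at (0.648) = 1.296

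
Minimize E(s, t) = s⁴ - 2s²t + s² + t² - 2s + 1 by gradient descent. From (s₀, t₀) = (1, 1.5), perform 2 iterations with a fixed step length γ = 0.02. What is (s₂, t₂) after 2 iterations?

(1.07154688, 1.464064)

∇E = (4s³ - 4st + 2s - 2, -2s² + 2t)
(s₁, t₁) = (1, 1.5) − 0.02·(-2, 1) = (1.04, 1.48)
(s₂, t₂) = (1.04, 1.48) − 0.02·(-1.577344, 0.7968) = (1.07154688, 1.464064)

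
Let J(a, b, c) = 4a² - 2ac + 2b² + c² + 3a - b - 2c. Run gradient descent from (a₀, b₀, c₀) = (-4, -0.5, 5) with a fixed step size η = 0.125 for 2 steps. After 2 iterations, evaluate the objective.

∇J = (8a - 2c + 3, 4b - 1, -2a + 2c - 2)
(a₁, b₁, c₁) = (-4, -0.5, 5) − 0.125·(-39, -3, 16) = (0.875, -0.125, 3)
(a₂, b₂, c₂) = (0.875, -0.125, 3) − 0.125·(4, -1.5, 2.25) = (0.375, 0.0625, 2.71875)
J(0.375, 0.0625, 2.71875) = 1.5478515625

1.5478515625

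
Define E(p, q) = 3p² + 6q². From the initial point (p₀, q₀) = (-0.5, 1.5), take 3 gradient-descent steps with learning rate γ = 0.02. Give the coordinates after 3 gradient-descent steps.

∇E = (6p, 12q)
(p₁, q₁) = (-0.5, 1.5) − 0.02·(-3, 18) = (-0.44, 1.14)
(p₂, q₂) = (-0.44, 1.14) − 0.02·(-2.64, 13.68) = (-0.3872, 0.8664)
(p₃, q₃) = (-0.3872, 0.8664) − 0.02·(-2.3232, 10.3968) = (-0.340736, 0.658464)

(-0.340736, 0.658464)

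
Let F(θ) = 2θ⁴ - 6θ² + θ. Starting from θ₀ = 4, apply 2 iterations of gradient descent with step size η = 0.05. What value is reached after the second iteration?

2822.48125

F′(θ) = 8θ³ - 12θ + 1
θ₁ = 4 − 0.05·465 = -19.25
θ₂ = -19.25 − 0.05·(-56834.625) = 2822.48125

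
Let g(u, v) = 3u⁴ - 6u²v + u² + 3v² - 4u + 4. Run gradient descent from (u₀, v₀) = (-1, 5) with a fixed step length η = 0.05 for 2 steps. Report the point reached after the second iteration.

(8.2166, 5.543)

∇g = (12u³ - 12uv + 2u - 4, -6u² + 6v)
(u₁, v₁) = (-1, 5) − 0.05·(42, 24) = (-3.1, 3.8)
(u₂, v₂) = (-3.1, 3.8) − 0.05·(-226.332, -34.86) = (8.2166, 5.543)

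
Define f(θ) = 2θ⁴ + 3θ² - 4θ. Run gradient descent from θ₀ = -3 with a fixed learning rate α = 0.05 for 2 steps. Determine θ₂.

f′(θ) = 8θ³ + 6θ - 4
θ₁ = -3 − 0.05·(-238) = 8.9
θ₂ = 8.9 − 0.05·5689.152 = -275.5576

-275.5576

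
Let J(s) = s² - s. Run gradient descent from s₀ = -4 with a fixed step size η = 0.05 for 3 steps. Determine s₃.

J′(s) = 2s - 1
Step 1: J′(-4) = -9; s₁ = -4 − 0.05·(-9) = -3.55
Step 2: J′(-3.55) = -8.1; s₂ = -3.55 − 0.05·(-8.1) = -3.145
Step 3: J′(-3.145) = -7.29; s₃ = -3.145 − 0.05·(-7.29) = -2.7805

-2.7805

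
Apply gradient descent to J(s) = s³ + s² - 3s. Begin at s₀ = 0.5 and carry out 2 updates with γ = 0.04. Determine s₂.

J′(s) = 3s² + 2s - 3
s₁ = 0.5 − 0.04·(-1.25) = 0.55
s₂ = 0.55 − 0.04·(-0.9925) = 0.5897

0.5897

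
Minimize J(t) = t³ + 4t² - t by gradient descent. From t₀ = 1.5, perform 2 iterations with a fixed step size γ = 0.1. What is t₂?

J′(t) = 3t² + 8t - 1
t₁ = 1.5 − 0.1·17.75 = -0.275
t₂ = -0.275 − 0.1·(-2.973125) = 0.0223125

0.0223125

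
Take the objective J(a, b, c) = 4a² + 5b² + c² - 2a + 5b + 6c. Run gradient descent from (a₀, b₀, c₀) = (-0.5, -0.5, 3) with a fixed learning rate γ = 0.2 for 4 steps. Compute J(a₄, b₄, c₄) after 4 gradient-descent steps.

∇J = (8a - 2, 10b + 5, 2c + 6)
(a₁, b₁, c₁) = (-0.5, -0.5, 3) − 0.2·(-6, 0, 12) = (0.7, -0.5, 0.6)
(a₂, b₂, c₂) = (0.7, -0.5, 0.6) − 0.2·(3.6, 0, 7.2) = (-0.02, -0.5, -0.84)
(a₃, b₃, c₃) = (-0.02, -0.5, -0.84) − 0.2·(-2.16, 0, 4.32) = (0.412, -0.5, -1.704)
(a₄, b₄, c₄) = (0.412, -0.5, -1.704) − 0.2·(1.296, 0, 2.592) = (0.1528, -0.5, -2.2224)
J(0.1528, -0.5, -2.2224) = -9.85754688

-9.85754688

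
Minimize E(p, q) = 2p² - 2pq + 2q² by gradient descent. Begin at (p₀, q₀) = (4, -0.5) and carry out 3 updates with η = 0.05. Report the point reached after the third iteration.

(2.0475, 0.504)

∇E = (4p - 2q, -2p + 4q)
(p₁, q₁) = (4, -0.5) − 0.05·(17, -10) = (3.15, 0)
(p₂, q₂) = (3.15, 0) − 0.05·(12.6, -6.3) = (2.52, 0.315)
(p₃, q₃) = (2.52, 0.315) − 0.05·(9.45, -3.78) = (2.0475, 0.504)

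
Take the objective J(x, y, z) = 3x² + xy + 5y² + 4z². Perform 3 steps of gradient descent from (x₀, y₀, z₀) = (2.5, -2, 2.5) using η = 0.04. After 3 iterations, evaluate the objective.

7.884604215296

∇J = (6x + y, x + 10y, 8z)
Step 1: at (2.5, -2, 2.5), ∇J = (13, -17.5, 20) → (2.5, -2, 2.5) − 0.04·(13, -17.5, 20) = (1.98, -1.3, 1.7)
Step 2: at (1.98, -1.3, 1.7), ∇J = (10.58, -11.02, 13.6) → (1.98, -1.3, 1.7) − 0.04·(10.58, -11.02, 13.6) = (1.5568, -0.8592, 1.156)
Step 3: at (1.5568, -0.8592, 1.156), ∇J = (8.4816, -7.0352, 9.248) → (1.5568, -0.8592, 1.156) − 0.04·(8.4816, -7.0352, 9.248) = (1.217536, -0.577792, 0.78608)
J(1.217536, -0.577792, 0.78608) = 7.884604215296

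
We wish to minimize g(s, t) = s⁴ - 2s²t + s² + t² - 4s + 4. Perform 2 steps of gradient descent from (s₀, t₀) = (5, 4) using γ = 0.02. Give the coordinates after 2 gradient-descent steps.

(-1.17300736, 5.142016)

∇g = (4s³ - 4st + 2s - 4, -2s² + 2t)
(s₁, t₁) = (5, 4) − 0.02·(426, -42) = (-3.52, 4.84)
(s₂, t₂) = (-3.52, 4.84) − 0.02·(-117.349632, -15.1008) = (-1.17300736, 5.142016)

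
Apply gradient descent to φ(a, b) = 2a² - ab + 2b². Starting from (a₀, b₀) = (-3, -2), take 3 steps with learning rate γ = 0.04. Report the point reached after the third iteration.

∇φ = (4a - b, -a + 4b)
Step 1: at (-3, -2), ∇φ = (-10, -5) → (-3, -2) − 0.04·(-10, -5) = (-2.6, -1.8)
Step 2: at (-2.6, -1.8), ∇φ = (-8.6, -4.6) → (-2.6, -1.8) − 0.04·(-8.6, -4.6) = (-2.256, -1.616)
Step 3: at (-2.256, -1.616), ∇φ = (-7.408, -4.208) → (-2.256, -1.616) − 0.04·(-7.408, -4.208) = (-1.95968, -1.44768)

(-1.95968, -1.44768)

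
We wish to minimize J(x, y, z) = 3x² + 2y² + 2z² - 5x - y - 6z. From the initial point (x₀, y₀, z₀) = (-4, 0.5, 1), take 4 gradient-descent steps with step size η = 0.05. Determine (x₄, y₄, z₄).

(-0.32715, 0.3524, 1.2952)

∇J = (6x - 5, 4y - 1, 4z - 6)
Step 1: at (-4, 0.5, 1), ∇J = (-29, 1, -2) → (-4, 0.5, 1) − 0.05·(-29, 1, -2) = (-2.55, 0.45, 1.1)
Step 2: at (-2.55, 0.45, 1.1), ∇J = (-20.3, 0.8, -1.6) → (-2.55, 0.45, 1.1) − 0.05·(-20.3, 0.8, -1.6) = (-1.535, 0.41, 1.18)
Step 3: at (-1.535, 0.41, 1.18), ∇J = (-14.21, 0.64, -1.28) → (-1.535, 0.41, 1.18) − 0.05·(-14.21, 0.64, -1.28) = (-0.8245, 0.378, 1.244)
Step 4: at (-0.8245, 0.378, 1.244), ∇J = (-9.947, 0.512, -1.024) → (-0.8245, 0.378, 1.244) − 0.05·(-9.947, 0.512, -1.024) = (-0.32715, 0.3524, 1.2952)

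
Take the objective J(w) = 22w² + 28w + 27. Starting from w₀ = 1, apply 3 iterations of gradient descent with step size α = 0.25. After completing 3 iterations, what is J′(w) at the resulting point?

-72000

J′(w) = 44w + 28
w₁ = 1 − 0.25·72 = -17
w₂ = -17 − 0.25·(-720) = 163
w₃ = 163 − 0.25·7200 = -1637
J′(w) at (-1637) = -72000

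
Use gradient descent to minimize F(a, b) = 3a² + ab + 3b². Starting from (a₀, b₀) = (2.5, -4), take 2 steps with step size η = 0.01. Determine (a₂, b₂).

(2.28445, -3.5818)

∇F = (6a + b, a + 6b)
Step 1: at (2.5, -4), ∇F = (11, -21.5) → (2.5, -4) − 0.01·(11, -21.5) = (2.39, -3.785)
Step 2: at (2.39, -3.785), ∇F = (10.555, -20.32) → (2.39, -3.785) − 0.01·(10.555, -20.32) = (2.28445, -3.5818)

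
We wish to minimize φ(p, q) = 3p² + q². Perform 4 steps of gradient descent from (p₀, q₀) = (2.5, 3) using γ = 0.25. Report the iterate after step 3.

(-0.3125, 0.375)

∇φ = (6p, 2q)
(p₁, q₁) = (2.5, 3) − 0.25·(15, 6) = (-1.25, 1.5)
(p₂, q₂) = (-1.25, 1.5) − 0.25·(-7.5, 3) = (0.625, 0.75)
(p₃, q₃) = (0.625, 0.75) − 0.25·(3.75, 1.5) = (-0.3125, 0.375)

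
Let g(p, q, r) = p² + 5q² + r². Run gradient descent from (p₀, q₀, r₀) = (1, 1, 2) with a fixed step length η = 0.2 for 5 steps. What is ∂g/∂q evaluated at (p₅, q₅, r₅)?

-10

∇g = (2p, 10q, 2r)
(p₁, q₁, r₁) = (1, 1, 2) − 0.2·(2, 10, 4) = (0.6, -1, 1.2)
(p₂, q₂, r₂) = (0.6, -1, 1.2) − 0.2·(1.2, -10, 2.4) = (0.36, 1, 0.72)
(p₃, q₃, r₃) = (0.36, 1, 0.72) − 0.2·(0.72, 10, 1.44) = (0.216, -1, 0.432)
(p₄, q₄, r₄) = (0.216, -1, 0.432) − 0.2·(0.432, -10, 0.864) = (0.1296, 1, 0.2592)
(p₅, q₅, r₅) = (0.1296, 1, 0.2592) − 0.2·(0.2592, 10, 0.5184) = (0.07776, -1, 0.15552)
∂g/∂q at (0.07776, -1, 0.15552) = -10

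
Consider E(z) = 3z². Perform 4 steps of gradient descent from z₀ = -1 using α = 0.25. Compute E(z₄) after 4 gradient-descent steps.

0.01171875

E′(z) = 6z
z₁ = -1 − 0.25·(-6) = 0.5
z₂ = 0.5 − 0.25·3 = -0.25
z₃ = -0.25 − 0.25·(-1.5) = 0.125
z₄ = 0.125 − 0.25·0.75 = -0.0625
E(-0.0625) = 0.01171875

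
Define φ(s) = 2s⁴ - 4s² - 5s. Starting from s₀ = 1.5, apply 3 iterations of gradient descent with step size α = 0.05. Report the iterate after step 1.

1

φ′(s) = 8s³ - 8s - 5
Step 1: φ′(1.5) = 10; s₁ = 1.5 − 0.05·10 = 1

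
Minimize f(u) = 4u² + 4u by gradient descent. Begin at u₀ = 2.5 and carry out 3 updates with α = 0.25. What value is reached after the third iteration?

-3.5

f′(u) = 8u + 4
u₁ = 2.5 − 0.25·24 = -3.5
u₂ = -3.5 − 0.25·(-24) = 2.5
u₃ = 2.5 − 0.25·24 = -3.5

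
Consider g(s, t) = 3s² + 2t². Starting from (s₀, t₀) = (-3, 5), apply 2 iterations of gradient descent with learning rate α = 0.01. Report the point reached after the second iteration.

∇g = (6s, 4t)
Step 1: at (-3, 5), ∇g = (-18, 20) → (-3, 5) − 0.01·(-18, 20) = (-2.82, 4.8)
Step 2: at (-2.82, 4.8), ∇g = (-16.92, 19.2) → (-2.82, 4.8) − 0.01·(-16.92, 19.2) = (-2.6508, 4.608)

(-2.6508, 4.608)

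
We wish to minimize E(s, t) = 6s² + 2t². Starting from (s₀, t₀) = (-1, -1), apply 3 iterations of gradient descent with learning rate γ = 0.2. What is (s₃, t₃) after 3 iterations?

(2.744, -0.008)

∇E = (12s, 4t)
Step 1: at (-1, -1), ∇E = (-12, -4) → (-1, -1) − 0.2·(-12, -4) = (1.4, -0.2)
Step 2: at (1.4, -0.2), ∇E = (16.8, -0.8) → (1.4, -0.2) − 0.2·(16.8, -0.8) = (-1.96, -0.04)
Step 3: at (-1.96, -0.04), ∇E = (-23.52, -0.16) → (-1.96, -0.04) − 0.2·(-23.52, -0.16) = (2.744, -0.008)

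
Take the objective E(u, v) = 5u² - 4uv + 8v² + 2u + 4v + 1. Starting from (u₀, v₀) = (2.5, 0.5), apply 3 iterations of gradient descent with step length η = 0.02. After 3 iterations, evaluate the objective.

12.042236186624

∇E = (10u - 4v + 2, -4u + 16v + 4)
(u₁, v₁) = (2.5, 0.5) − 0.02·(25, 2) = (2, 0.46)
(u₂, v₂) = (2, 0.46) − 0.02·(20.16, 3.36) = (1.5968, 0.3928)
(u₃, v₃) = (1.5968, 0.3928) − 0.02·(16.3968, 3.8976) = (1.268864, 0.314848)
E(1.268864, 0.314848) = 12.042236186624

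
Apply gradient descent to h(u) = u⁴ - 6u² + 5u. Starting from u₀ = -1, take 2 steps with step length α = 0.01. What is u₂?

h′(u) = 4u³ - 12u + 5
Step 1: h′(-1) = 13; u₁ = -1 − 0.01·13 = -1.13
Step 2: h′(-1.13) = 12.788412; u₂ = -1.13 − 0.01·12.788412 = -1.25788412

-1.25788412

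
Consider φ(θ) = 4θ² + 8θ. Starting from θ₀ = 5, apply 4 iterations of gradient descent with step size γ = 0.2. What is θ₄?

-0.2224

φ′(θ) = 8θ + 8
Step 1: φ′(5) = 48; θ₁ = 5 − 0.2·48 = -4.6
Step 2: φ′(-4.6) = -28.8; θ₂ = -4.6 − 0.2·(-28.8) = 1.16
Step 3: φ′(1.16) = 17.28; θ₃ = 1.16 − 0.2·17.28 = -2.296
Step 4: φ′(-2.296) = -10.368; θ₄ = -2.296 − 0.2·(-10.368) = -0.2224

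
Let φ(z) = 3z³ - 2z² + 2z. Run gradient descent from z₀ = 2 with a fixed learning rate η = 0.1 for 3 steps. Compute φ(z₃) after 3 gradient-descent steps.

-2625.144859375

φ′(z) = 9z² - 4z + 2
z₁ = 2 − 0.1·30 = -1
z₂ = -1 − 0.1·15 = -2.5
z₃ = -2.5 − 0.1·68.25 = -9.325
φ(-9.325) = -2625.144859375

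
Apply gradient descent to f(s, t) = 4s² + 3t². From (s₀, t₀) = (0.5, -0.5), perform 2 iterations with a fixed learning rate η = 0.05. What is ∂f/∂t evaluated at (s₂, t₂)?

∇f = (8s, 6t)
Step 1: at (0.5, -0.5), ∇f = (4, -3) → (0.5, -0.5) − 0.05·(4, -3) = (0.3, -0.35)
Step 2: at (0.3, -0.35), ∇f = (2.4, -2.1) → (0.3, -0.35) − 0.05·(2.4, -2.1) = (0.18, -0.245)
∂f/∂t at (0.18, -0.245) = -1.47

-1.47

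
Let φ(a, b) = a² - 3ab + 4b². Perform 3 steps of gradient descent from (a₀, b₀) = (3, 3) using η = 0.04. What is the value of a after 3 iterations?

3.146496

∇φ = (2a - 3b, -3a + 8b)
Step 1: at (3, 3), ∇φ = (-3, 15) → (3, 3) − 0.04·(-3, 15) = (3.12, 2.4)
Step 2: at (3.12, 2.4), ∇φ = (-0.96, 9.84) → (3.12, 2.4) − 0.04·(-0.96, 9.84) = (3.1584, 2.0064)
Step 3: at (3.1584, 2.0064), ∇φ = (0.2976, 6.576) → (3.1584, 2.0064) − 0.04·(0.2976, 6.576) = (3.146496, 1.74336)
a = 3.146496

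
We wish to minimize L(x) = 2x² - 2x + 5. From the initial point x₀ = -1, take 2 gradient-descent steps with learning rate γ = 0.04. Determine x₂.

-0.5584

L′(x) = 4x - 2
Step 1: L′(-1) = -6; x₁ = -1 − 0.04·(-6) = -0.76
Step 2: L′(-0.76) = -5.04; x₂ = -0.76 − 0.04·(-5.04) = -0.5584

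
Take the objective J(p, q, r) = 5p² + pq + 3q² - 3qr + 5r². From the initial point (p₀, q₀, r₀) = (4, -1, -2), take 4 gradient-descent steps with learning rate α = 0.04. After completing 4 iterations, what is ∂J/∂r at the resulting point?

∇J = (10p + q, p + 6q - 3r, -3q + 10r)
(p₁, q₁, r₁) = (4, -1, -2) − 0.04·(39, 4, -17) = (2.44, -1.16, -1.32)
(p₂, q₂, r₂) = (2.44, -1.16, -1.32) − 0.04·(23.24, -0.56, -9.72) = (1.5104, -1.1376, -0.9312)
(p₃, q₃, r₃) = (1.5104, -1.1376, -0.9312) − 0.04·(13.9664, -2.5216, -5.8992) = (0.951744, -1.036736, -0.695232)
(p₄, q₄, r₄) = (0.951744, -1.036736, -0.695232) − 0.04·(8.480704, -3.182976, -3.842112) = (0.61251584, -0.90941696, -0.54154752)
∂J/∂r at (0.61251584, -0.90941696, -0.54154752) = -2.68722432

-2.68722432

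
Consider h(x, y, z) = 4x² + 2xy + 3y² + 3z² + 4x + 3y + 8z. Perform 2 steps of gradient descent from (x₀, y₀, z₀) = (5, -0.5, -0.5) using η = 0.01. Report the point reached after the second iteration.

(4.1764, -0.6854, -0.597)

∇h = (8x + 2y + 4, 2x + 6y + 3, 6z + 8)
Step 1: at (5, -0.5, -0.5), ∇h = (43, 10, 5) → (5, -0.5, -0.5) − 0.01·(43, 10, 5) = (4.57, -0.6, -0.55)
Step 2: at (4.57, -0.6, -0.55), ∇h = (39.36, 8.54, 4.7) → (4.57, -0.6, -0.55) − 0.01·(39.36, 8.54, 4.7) = (4.1764, -0.6854, -0.597)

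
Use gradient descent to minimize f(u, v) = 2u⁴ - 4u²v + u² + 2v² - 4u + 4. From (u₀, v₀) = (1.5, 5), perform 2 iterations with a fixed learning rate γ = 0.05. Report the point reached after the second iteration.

∇f = (8u³ - 8uv + 2u - 4, -4u² + 4v)
Step 1: at (1.5, 5), ∇f = (-34, 11) → (1.5, 5) − 0.05·(-34, 11) = (3.2, 4.45)
Step 2: at (3.2, 4.45), ∇f = (150.624, -23.16) → (3.2, 4.45) − 0.05·(150.624, -23.16) = (-4.3312, 5.608)

(-4.3312, 5.608)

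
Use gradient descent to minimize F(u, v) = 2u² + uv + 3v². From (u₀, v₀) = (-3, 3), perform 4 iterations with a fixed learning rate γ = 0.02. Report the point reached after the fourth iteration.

(-2.33023152, 1.97996592)

∇F = (4u + v, u + 6v)
(u₁, v₁) = (-3, 3) − 0.02·(-9, 15) = (-2.82, 2.7)
(u₂, v₂) = (-2.82, 2.7) − 0.02·(-8.58, 13.38) = (-2.6484, 2.4324)
(u₃, v₃) = (-2.6484, 2.4324) − 0.02·(-8.1612, 11.946) = (-2.485176, 2.19348)
(u₄, v₄) = (-2.485176, 2.19348) − 0.02·(-7.747224, 10.675704) = (-2.33023152, 1.97996592)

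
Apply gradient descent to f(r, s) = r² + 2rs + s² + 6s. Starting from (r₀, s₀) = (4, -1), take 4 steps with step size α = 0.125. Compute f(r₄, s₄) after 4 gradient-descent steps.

∇f = (2r + 2s, 2r + 2s + 6)
Step 1: at (4, -1), ∇f = (6, 12) → (4, -1) − 0.125·(6, 12) = (3.25, -2.5)
Step 2: at (3.25, -2.5), ∇f = (1.5, 7.5) → (3.25, -2.5) − 0.125·(1.5, 7.5) = (3.0625, -3.4375)
Step 3: at (3.0625, -3.4375), ∇f = (-0.75, 5.25) → (3.0625, -3.4375) − 0.125·(-0.75, 5.25) = (3.15625, -4.09375)
Step 4: at (3.15625, -4.09375), ∇f = (-1.875, 4.125) → (3.15625, -4.09375) − 0.125·(-1.875, 4.125) = (3.390625, -4.609375)
f(3.390625, -4.609375) = -26.1708984375

-26.1708984375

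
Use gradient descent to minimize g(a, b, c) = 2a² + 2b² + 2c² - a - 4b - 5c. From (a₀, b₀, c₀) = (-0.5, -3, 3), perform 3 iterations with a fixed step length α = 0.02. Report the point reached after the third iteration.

∇g = (4a - 1, 4b - 4, 4c - 5)
(a₁, b₁, c₁) = (-0.5, -3, 3) − 0.02·(-3, -16, 7) = (-0.44, -2.68, 2.86)
(a₂, b₂, c₂) = (-0.44, -2.68, 2.86) − 0.02·(-2.76, -14.72, 6.44) = (-0.3848, -2.3856, 2.7312)
(a₃, b₃, c₃) = (-0.3848, -2.3856, 2.7312) − 0.02·(-2.5392, -13.5424, 5.9248) = (-0.334016, -2.114752, 2.612704)

(-0.334016, -2.114752, 2.612704)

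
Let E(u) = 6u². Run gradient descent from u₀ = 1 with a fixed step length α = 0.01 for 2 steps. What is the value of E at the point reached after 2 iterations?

3.59817216

E′(u) = 12u
Step 1: E′(1) = 12; u₁ = 1 − 0.01·12 = 0.88
Step 2: E′(0.88) = 10.56; u₂ = 0.88 − 0.01·10.56 = 0.7744
E(0.7744) = 3.59817216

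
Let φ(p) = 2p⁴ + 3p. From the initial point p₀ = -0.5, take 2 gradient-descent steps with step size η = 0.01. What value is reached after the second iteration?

-0.53875136

φ′(p) = 8p³ + 3
p₁ = -0.5 − 0.01·2 = -0.52
p₂ = -0.52 − 0.01·1.875136 = -0.53875136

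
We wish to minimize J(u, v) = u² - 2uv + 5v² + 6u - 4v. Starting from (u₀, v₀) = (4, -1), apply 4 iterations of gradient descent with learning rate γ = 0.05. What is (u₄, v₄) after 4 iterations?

∇J = (2u - 2v + 6, -2u + 10v - 4)
Step 1: at (4, -1), ∇J = (16, -22) → (4, -1) − 0.05·(16, -22) = (3.2, 0.1)
Step 2: at (3.2, 0.1), ∇J = (12.2, -9.4) → (3.2, 0.1) − 0.05·(12.2, -9.4) = (2.59, 0.57)
Step 3: at (2.59, 0.57), ∇J = (10.04, -3.48) → (2.59, 0.57) − 0.05·(10.04, -3.48) = (2.088, 0.744)
Step 4: at (2.088, 0.744), ∇J = (8.688, -0.736) → (2.088, 0.744) − 0.05·(8.688, -0.736) = (1.6536, 0.7808)

(1.6536, 0.7808)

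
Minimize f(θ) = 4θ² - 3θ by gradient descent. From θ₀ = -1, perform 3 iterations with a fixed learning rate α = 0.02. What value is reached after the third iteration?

f′(θ) = 8θ - 3
θ₁ = -1 − 0.02·(-11) = -0.78
θ₂ = -0.78 − 0.02·(-9.24) = -0.5952
θ₃ = -0.5952 − 0.02·(-7.7616) = -0.439968

-0.439968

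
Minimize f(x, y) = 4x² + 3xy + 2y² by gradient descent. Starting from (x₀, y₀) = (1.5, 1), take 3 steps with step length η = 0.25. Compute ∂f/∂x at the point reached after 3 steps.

∇f = (8x + 3y, 3x + 4y)
Step 1: at (1.5, 1), ∇f = (15, 8.5) → (1.5, 1) − 0.25·(15, 8.5) = (-2.25, -1.125)
Step 2: at (-2.25, -1.125), ∇f = (-21.375, -11.25) → (-2.25, -1.125) − 0.25·(-21.375, -11.25) = (3.09375, 1.6875)
Step 3: at (3.09375, 1.6875), ∇f = (29.8125, 16.03125) → (3.09375, 1.6875) − 0.25·(29.8125, 16.03125) = (-4.359375, -2.3203125)
∂f/∂x at (-4.359375, -2.3203125) = -41.8359375

-41.8359375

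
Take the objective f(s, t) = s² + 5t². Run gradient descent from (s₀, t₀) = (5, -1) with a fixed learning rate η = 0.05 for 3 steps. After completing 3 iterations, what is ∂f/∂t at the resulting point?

∇f = (2s, 10t)
Step 1: at (5, -1), ∇f = (10, -10) → (5, -1) − 0.05·(10, -10) = (4.5, -0.5)
Step 2: at (4.5, -0.5), ∇f = (9, -5) → (4.5, -0.5) − 0.05·(9, -5) = (4.05, -0.25)
Step 3: at (4.05, -0.25), ∇f = (8.1, -2.5) → (4.05, -0.25) − 0.05·(8.1, -2.5) = (3.645, -0.125)
∂f/∂t at (3.645, -0.125) = -1.25

-1.25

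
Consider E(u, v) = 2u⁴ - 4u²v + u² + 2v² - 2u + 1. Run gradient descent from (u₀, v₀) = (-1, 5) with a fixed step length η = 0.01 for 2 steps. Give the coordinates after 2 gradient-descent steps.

(-1.56224384, 4.711936)

∇E = (8u³ - 8uv + 2u - 2, -4u² + 4v)
(u₁, v₁) = (-1, 5) − 0.01·(28, 16) = (-1.28, 4.84)
(u₂, v₂) = (-1.28, 4.84) − 0.01·(28.224384, 12.8064) = (-1.56224384, 4.711936)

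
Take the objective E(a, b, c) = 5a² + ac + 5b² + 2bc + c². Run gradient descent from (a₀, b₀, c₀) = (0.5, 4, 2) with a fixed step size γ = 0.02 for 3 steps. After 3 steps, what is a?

∇E = (10a + c, 10b + 2c, a + 2b + 2c)
(a₁, b₁, c₁) = (0.5, 4, 2) − 0.02·(7, 44, 12.5) = (0.36, 3.12, 1.75)
(a₂, b₂, c₂) = (0.36, 3.12, 1.75) − 0.02·(5.35, 34.7, 10.1) = (0.253, 2.426, 1.548)
(a₃, b₃, c₃) = (0.253, 2.426, 1.548) − 0.02·(4.078, 27.356, 8.201) = (0.17144, 1.87888, 1.38398)
a = 0.17144

0.17144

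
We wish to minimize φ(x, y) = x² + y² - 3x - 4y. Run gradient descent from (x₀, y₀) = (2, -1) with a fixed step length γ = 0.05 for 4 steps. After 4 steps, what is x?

∇φ = (2x - 3, 2y - 4)
Step 1: at (2, -1), ∇φ = (1, -6) → (2, -1) − 0.05·(1, -6) = (1.95, -0.7)
Step 2: at (1.95, -0.7), ∇φ = (0.9, -5.4) → (1.95, -0.7) − 0.05·(0.9, -5.4) = (1.905, -0.43)
Step 3: at (1.905, -0.43), ∇φ = (0.81, -4.86) → (1.905, -0.43) − 0.05·(0.81, -4.86) = (1.8645, -0.187)
Step 4: at (1.8645, -0.187), ∇φ = (0.729, -4.374) → (1.8645, -0.187) − 0.05·(0.729, -4.374) = (1.82805, 0.0317)
x = 1.82805

1.82805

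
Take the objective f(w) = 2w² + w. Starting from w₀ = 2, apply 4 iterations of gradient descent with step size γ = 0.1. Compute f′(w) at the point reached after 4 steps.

1.1664

f′(w) = 4w + 1
Step 1: f′(2) = 9; w₁ = 2 − 0.1·9 = 1.1
Step 2: f′(1.1) = 5.4; w₂ = 1.1 − 0.1·5.4 = 0.56
Step 3: f′(0.56) = 3.24; w₃ = 0.56 − 0.1·3.24 = 0.236
Step 4: f′(0.236) = 1.944; w₄ = 0.236 − 0.1·1.944 = 0.0416
f′(w) at (0.0416) = 1.1664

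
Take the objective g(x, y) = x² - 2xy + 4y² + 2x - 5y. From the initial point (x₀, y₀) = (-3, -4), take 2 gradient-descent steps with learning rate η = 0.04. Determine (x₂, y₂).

(-3.208, -1.9296)

∇g = (2x - 2y + 2, -2x + 8y - 5)
Step 1: at (-3, -4), ∇g = (4, -31) → (-3, -4) − 0.04·(4, -31) = (-3.16, -2.76)
Step 2: at (-3.16, -2.76), ∇g = (1.2, -20.76) → (-3.16, -2.76) − 0.04·(1.2, -20.76) = (-3.208, -1.9296)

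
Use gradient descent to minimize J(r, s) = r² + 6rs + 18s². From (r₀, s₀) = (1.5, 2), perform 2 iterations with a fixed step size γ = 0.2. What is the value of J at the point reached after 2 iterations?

∇J = (2r + 6s, 6r + 36s)
(r₁, s₁) = (1.5, 2) − 0.2·(15, 81) = (-1.5, -14.2)
(r₂, s₂) = (-1.5, -14.2) − 0.2·(-88.2, -520.2) = (16.14, 89.84)
J(16.14, 89.84) = 154242.666

154242.666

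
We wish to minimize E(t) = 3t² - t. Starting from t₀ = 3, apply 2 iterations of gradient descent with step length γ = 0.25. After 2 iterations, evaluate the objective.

1.421875

E′(t) = 6t - 1
Step 1: E′(3) = 17; t₁ = 3 − 0.25·17 = -1.25
Step 2: E′(-1.25) = -8.5; t₂ = -1.25 − 0.25·(-8.5) = 0.875
E(0.875) = 1.421875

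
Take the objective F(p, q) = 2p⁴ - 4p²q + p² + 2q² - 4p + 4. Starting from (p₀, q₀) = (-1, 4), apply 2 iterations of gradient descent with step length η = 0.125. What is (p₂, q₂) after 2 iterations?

∇F = (8p³ - 8pq + 2p - 4, -4p² + 4q)
Step 1: at (-1, 4), ∇F = (18, 12) → (-1, 4) − 0.125·(18, 12) = (-3.25, 2.5)
Step 2: at (-3.25, 2.5), ∇F = (-220.125, -32.25) → (-3.25, 2.5) − 0.125·(-220.125, -32.25) = (24.265625, 6.53125)

(24.265625, 6.53125)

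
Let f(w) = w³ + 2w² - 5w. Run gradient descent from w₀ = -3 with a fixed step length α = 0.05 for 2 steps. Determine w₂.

f′(w) = 3w² + 4w - 5
w₁ = -3 − 0.05·10 = -3.5
w₂ = -3.5 − 0.05·17.75 = -4.3875

-4.3875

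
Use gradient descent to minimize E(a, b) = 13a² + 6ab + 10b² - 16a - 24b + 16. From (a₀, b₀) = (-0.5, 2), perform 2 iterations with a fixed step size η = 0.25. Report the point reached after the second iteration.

(-14.75, 5.375)

∇E = (26a + 6b - 16, 6a + 20b - 24)
(a₁, b₁) = (-0.5, 2) − 0.25·(-17, 13) = (3.75, -1.25)
(a₂, b₂) = (3.75, -1.25) − 0.25·(74, -26.5) = (-14.75, 5.375)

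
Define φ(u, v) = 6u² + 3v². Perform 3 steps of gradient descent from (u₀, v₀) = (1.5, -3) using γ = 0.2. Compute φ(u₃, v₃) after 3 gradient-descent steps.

101.650464

∇φ = (12u, 6v)
(u₁, v₁) = (1.5, -3) − 0.2·(18, -18) = (-2.1, 0.6)
(u₂, v₂) = (-2.1, 0.6) − 0.2·(-25.2, 3.6) = (2.94, -0.12)
(u₃, v₃) = (2.94, -0.12) − 0.2·(35.28, -0.72) = (-4.116, 0.024)
φ(-4.116, 0.024) = 101.650464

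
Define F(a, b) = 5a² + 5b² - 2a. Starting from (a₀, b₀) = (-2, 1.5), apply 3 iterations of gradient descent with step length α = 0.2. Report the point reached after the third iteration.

∇F = (10a - 2, 10b)
(a₁, b₁) = (-2, 1.5) − 0.2·(-22, 15) = (2.4, -1.5)
(a₂, b₂) = (2.4, -1.5) − 0.2·(22, -15) = (-2, 1.5)
(a₃, b₃) = (-2, 1.5) − 0.2·(-22, 15) = (2.4, -1.5)

(2.4, -1.5)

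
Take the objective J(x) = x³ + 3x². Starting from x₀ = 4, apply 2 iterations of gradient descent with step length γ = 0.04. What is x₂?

J′(x) = 3x² + 6x
x₁ = 4 − 0.04·72 = 1.12
x₂ = 1.12 − 0.04·10.4832 = 0.700672

0.700672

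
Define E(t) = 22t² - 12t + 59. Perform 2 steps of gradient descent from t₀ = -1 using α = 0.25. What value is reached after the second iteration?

-127

E′(t) = 44t - 12
Step 1: E′(-1) = -56; t₁ = -1 − 0.25·(-56) = 13
Step 2: E′(13) = 560; t₂ = 13 − 0.25·560 = -127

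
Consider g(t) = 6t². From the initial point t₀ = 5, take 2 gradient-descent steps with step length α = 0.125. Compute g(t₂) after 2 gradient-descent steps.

g′(t) = 12t
t₁ = 5 − 0.125·60 = -2.5
t₂ = -2.5 − 0.125·(-30) = 1.25
g(1.25) = 9.375

9.375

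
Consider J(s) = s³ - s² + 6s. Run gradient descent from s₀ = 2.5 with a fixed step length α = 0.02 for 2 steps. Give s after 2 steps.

1.8033385

J′(s) = 3s² - 2s + 6
Step 1: J′(2.5) = 19.75; s₁ = 2.5 − 0.02·19.75 = 2.105
Step 2: J′(2.105) = 15.083075; s₂ = 2.105 − 0.02·15.083075 = 1.8033385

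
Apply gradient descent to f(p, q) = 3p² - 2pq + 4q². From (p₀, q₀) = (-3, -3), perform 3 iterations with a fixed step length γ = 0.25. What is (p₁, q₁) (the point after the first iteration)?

∇f = (6p - 2q, -2p + 8q)
(p₁, q₁) = (-3, -3) − 0.25·(-12, -18) = (0, 1.5)

(0, 1.5)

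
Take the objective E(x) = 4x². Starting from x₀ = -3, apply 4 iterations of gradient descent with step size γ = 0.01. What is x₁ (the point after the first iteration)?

E′(x) = 8x
Step 1: E′(-3) = -24; x₁ = -3 − 0.01·(-24) = -2.76

-2.76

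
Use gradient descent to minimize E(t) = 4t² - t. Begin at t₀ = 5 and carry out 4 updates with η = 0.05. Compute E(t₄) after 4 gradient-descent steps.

1.53418496

E′(t) = 8t - 1
Step 1: E′(5) = 39; t₁ = 5 − 0.05·39 = 3.05
Step 2: E′(3.05) = 23.4; t₂ = 3.05 − 0.05·23.4 = 1.88
Step 3: E′(1.88) = 14.04; t₃ = 1.88 − 0.05·14.04 = 1.178
Step 4: E′(1.178) = 8.424; t₄ = 1.178 − 0.05·8.424 = 0.7568
E(0.7568) = 1.53418496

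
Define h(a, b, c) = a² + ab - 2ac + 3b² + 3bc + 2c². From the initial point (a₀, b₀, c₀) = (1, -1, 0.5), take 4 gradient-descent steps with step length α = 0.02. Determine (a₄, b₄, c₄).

(1.0053864, -0.7844808, 0.6916776)

∇h = (2a + b - 2c, a + 6b + 3c, -2a + 3b + 4c)
Step 1: at (1, -1, 0.5), ∇h = (0, -3.5, -3) → (1, -1, 0.5) − 0.02·(0, -3.5, -3) = (1, -0.93, 0.56)
Step 2: at (1, -0.93, 0.56), ∇h = (-0.05, -2.9, -2.55) → (1, -0.93, 0.56) − 0.02·(-0.05, -2.9, -2.55) = (1.001, -0.872, 0.611)
Step 3: at (1.001, -0.872, 0.611), ∇h = (-0.092, -2.398, -2.174) → (1.001, -0.872, 0.611) − 0.02·(-0.092, -2.398, -2.174) = (1.00284, -0.82404, 0.65448)
Step 4: at (1.00284, -0.82404, 0.65448), ∇h = (-0.12732, -1.97796, -1.85988) → (1.00284, -0.82404, 0.65448) − 0.02·(-0.12732, -1.97796, -1.85988) = (1.0053864, -0.7844808, 0.6916776)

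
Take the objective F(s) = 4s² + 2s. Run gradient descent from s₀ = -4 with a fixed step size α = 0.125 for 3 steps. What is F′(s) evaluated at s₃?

0

F′(s) = 8s + 2
Step 1: F′(-4) = -30; s₁ = -4 − 0.125·(-30) = -0.25
Step 2: F′(-0.25) = 0; s₂ = -0.25 − 0.125·0 = -0.25
Step 3: F′(-0.25) = 0; s₃ = -0.25 − 0.125·0 = -0.25
F′(s) at (-0.25) = 0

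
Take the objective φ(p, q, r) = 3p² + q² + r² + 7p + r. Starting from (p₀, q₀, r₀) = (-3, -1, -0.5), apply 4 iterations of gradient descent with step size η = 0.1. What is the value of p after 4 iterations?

∇φ = (6p + 7, 2q, 2r + 1)
(p₁, q₁, r₁) = (-3, -1, -0.5) − 0.1·(-11, -2, 0) = (-1.9, -0.8, -0.5)
(p₂, q₂, r₂) = (-1.9, -0.8, -0.5) − 0.1·(-4.4, -1.6, 0) = (-1.46, -0.64, -0.5)
(p₃, q₃, r₃) = (-1.46, -0.64, -0.5) − 0.1·(-1.76, -1.28, 0) = (-1.284, -0.512, -0.5)
(p₄, q₄, r₄) = (-1.284, -0.512, -0.5) − 0.1·(-0.704, -1.024, 0) = (-1.2136, -0.4096, -0.5)
p = -1.2136

-1.2136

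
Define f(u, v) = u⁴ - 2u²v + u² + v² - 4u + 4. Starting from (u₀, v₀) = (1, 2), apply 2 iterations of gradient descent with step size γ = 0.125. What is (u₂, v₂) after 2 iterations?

∇f = (4u³ - 4uv + 2u - 4, -2u² + 2v)
(u₁, v₁) = (1, 2) − 0.125·(-6, 2) = (1.75, 1.75)
(u₂, v₂) = (1.75, 1.75) − 0.125·(8.6875, -2.625) = (0.6640625, 2.078125)

(0.6640625, 2.078125)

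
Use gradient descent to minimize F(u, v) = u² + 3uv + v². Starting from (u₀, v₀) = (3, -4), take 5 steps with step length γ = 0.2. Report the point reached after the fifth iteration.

(8.70912, -8.70912)

∇F = (2u + 3v, 3u + 2v)
(u₁, v₁) = (3, -4) − 0.2·(-6, 1) = (4.2, -4.2)
(u₂, v₂) = (4.2, -4.2) − 0.2·(-4.2, 4.2) = (5.04, -5.04)
(u₃, v₃) = (5.04, -5.04) − 0.2·(-5.04, 5.04) = (6.048, -6.048)
(u₄, v₄) = (6.048, -6.048) − 0.2·(-6.048, 6.048) = (7.2576, -7.2576)
(u₅, v₅) = (7.2576, -7.2576) − 0.2·(-7.2576, 7.2576) = (8.70912, -8.70912)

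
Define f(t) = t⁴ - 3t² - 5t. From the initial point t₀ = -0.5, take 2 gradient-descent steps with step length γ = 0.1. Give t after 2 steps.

0.10625

f′(t) = 4t³ - 6t - 5
Step 1: f′(-0.5) = -2.5; t₁ = -0.5 − 0.1·(-2.5) = -0.25
Step 2: f′(-0.25) = -3.5625; t₂ = -0.25 − 0.1·(-3.5625) = 0.10625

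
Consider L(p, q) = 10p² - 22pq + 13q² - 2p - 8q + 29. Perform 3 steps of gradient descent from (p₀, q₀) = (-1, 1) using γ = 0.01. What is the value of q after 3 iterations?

0.311472

∇L = (20p - 22q - 2, -22p + 26q - 8)
Step 1: at (-1, 1), ∇L = (-44, 40) → (-1, 1) − 0.01·(-44, 40) = (-0.56, 0.6)
Step 2: at (-0.56, 0.6), ∇L = (-26.4, 19.92) → (-0.56, 0.6) − 0.01·(-26.4, 19.92) = (-0.296, 0.4008)
Step 3: at (-0.296, 0.4008), ∇L = (-16.7376, 8.9328) → (-0.296, 0.4008) − 0.01·(-16.7376, 8.9328) = (-0.128624, 0.311472)
q = 0.311472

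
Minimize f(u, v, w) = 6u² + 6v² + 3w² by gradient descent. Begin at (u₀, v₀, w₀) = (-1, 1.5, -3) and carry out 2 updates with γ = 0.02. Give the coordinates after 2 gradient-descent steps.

∇f = (12u, 12v, 6w)
(u₁, v₁, w₁) = (-1, 1.5, -3) − 0.02·(-12, 18, -18) = (-0.76, 1.14, -2.64)
(u₂, v₂, w₂) = (-0.76, 1.14, -2.64) − 0.02·(-9.12, 13.68, -15.84) = (-0.5776, 0.8664, -2.3232)

(-0.5776, 0.8664, -2.3232)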